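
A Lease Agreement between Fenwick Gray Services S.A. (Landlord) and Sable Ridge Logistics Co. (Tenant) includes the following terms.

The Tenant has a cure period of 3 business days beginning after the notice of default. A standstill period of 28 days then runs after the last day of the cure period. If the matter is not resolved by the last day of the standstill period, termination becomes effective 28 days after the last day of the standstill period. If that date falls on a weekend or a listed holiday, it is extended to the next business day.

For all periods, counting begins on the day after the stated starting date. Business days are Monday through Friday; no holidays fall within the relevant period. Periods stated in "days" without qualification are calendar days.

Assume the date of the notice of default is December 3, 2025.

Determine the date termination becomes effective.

February 2, 2026

The last day of the cure period: counting 3 business days from Wednesday, December 3, 2025 (Dec 4, Dec 5, Dec 8, skipping weekends) reaches Monday, December 8, 2025.
Adding 28 calendar days to December 8, 2025 gives January 5, 2026, which is the last day of the standstill period.
The date termination becomes effective: January 5, 2026 + 28 days = February 2, 2026. February 2, 2026 is a Monday, so no roll-forward applies.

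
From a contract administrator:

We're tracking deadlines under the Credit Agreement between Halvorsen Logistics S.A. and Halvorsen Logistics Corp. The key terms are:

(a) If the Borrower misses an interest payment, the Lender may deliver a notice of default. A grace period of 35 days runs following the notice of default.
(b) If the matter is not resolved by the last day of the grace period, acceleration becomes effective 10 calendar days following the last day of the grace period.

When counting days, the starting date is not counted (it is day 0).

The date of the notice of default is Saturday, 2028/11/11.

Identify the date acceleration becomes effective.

2028/12/26

The last day of the grace period: 35 calendar days after 2028/11/11 is 2028/12/16.
The date acceleration becomes effective: 2028/12/16 + 10 days = 2028/12/26.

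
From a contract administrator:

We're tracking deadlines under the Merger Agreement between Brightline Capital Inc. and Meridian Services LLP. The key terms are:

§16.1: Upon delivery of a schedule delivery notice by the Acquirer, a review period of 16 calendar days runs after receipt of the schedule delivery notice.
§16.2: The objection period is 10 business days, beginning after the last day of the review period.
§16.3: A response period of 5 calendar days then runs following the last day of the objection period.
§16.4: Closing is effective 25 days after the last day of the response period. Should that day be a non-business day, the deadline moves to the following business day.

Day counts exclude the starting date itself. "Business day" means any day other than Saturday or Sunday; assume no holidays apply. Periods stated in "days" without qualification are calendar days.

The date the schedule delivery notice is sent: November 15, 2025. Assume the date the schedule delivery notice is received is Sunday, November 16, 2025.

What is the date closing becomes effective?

The last day of the review period: November 16, 2025 + 16 days = December 2, 2025.
The last day of the objection period: 10 business days after Tuesday, December 2, 2025, skipping weekends — Dec 3, Dec 4, Dec 5, Dec 8, Dec 9, Dec 10, Dec 11, Dec 12, Dec 15, Dec 16 — lands on Tuesday, December 16, 2025.
The last day of the response period: December 16, 2025 + 5 days = December 21, 2025.
The date closing becomes effective: 25 calendar days after December 21, 2025 is January 15, 2026. January 15, 2026 is a Thursday, so no roll-forward applies.

January 15, 2026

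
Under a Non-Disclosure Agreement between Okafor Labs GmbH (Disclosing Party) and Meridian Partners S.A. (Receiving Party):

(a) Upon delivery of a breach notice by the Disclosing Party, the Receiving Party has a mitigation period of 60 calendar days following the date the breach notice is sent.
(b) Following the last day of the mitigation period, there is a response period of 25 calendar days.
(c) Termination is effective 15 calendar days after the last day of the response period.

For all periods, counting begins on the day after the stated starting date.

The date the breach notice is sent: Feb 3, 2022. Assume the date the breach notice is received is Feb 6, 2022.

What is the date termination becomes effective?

The last day of the mitigation period: Feb 3, 2022 + 60 days = Apr 4, 2022.
The last day of the response period: 25 calendar days after Apr 4, 2022 is Apr 29, 2022.
The date termination becomes effective: 15 calendar days after Apr 29, 2022 is May 14, 2022.

May 14, 2022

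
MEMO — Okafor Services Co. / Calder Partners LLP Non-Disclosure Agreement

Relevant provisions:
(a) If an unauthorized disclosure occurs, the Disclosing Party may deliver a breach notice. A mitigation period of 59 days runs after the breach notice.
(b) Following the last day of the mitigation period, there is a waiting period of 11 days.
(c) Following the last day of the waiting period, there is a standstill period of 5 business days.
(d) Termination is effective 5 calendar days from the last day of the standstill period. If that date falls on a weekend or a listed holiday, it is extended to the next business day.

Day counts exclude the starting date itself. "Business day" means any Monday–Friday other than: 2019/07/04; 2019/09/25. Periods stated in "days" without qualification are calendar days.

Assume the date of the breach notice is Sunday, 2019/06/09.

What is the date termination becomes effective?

2019/08/28

The last day of the mitigation period: 2019/06/09 + 59 days = 2019/08/07.
Adding 11 calendar days to 2019/08/07 gives 2019/08/18, which is the last day of the waiting period.
From Sunday, 2019/08/18, 5 business days (Aug 19, Aug 20, Aug 21, Aug 22, Aug 23, skipping weekends) brings us to Friday, 2019/08/23, which is the last day of the standstill period.
The date termination becomes effective: 5 calendar days after 2019/08/23 is 2019/08/28. 2019/08/28 is a Wednesday and is not a listed holiday, so no roll-forward applies.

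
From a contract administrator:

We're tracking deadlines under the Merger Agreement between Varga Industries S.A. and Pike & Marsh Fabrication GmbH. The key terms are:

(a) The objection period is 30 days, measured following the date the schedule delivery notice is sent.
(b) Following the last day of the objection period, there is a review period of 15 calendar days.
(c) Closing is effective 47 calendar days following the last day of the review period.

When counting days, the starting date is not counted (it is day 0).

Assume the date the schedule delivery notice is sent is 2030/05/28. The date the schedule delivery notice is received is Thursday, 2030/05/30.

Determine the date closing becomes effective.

2030/08/28

The last day of the objection period: 2030/05/28 + 30 days = 2030/06/27.
The last day of the review period: 15 calendar days after 2030/06/27 is 2030/07/12.
The date closing becomes effective: 47 calendar days after 2030/07/12 is 2030/08/28.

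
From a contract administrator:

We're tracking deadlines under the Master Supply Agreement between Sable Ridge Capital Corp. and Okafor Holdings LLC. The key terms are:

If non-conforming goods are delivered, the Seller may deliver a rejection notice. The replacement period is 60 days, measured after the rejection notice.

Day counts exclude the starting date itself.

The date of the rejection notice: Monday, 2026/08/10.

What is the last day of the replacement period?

Adding 60 calendar days to 2026/08/10 gives 2026/10/09, which is the last day of the replacement period.

2026/10/09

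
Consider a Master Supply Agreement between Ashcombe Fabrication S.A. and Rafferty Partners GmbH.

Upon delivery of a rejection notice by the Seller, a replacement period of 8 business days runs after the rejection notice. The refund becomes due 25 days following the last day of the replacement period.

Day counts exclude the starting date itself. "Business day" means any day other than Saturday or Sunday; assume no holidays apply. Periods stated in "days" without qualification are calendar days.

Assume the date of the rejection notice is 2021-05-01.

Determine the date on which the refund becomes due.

The last day of the replacement period: 8 business days after Saturday, 2021-05-01, skipping weekends — May 3, May 4, May 5, May 6, May 7, May 10, May 11, May 12 — lands on Wednesday, 2021-05-12.
The date on which the refund becomes due: 25 calendar days after 2021-05-12 is 2021-06-06.

2021-06-06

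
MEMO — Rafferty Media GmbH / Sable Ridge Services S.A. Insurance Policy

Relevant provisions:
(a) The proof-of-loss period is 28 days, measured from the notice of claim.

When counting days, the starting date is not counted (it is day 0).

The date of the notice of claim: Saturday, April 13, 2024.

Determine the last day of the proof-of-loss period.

May 11, 2024

Adding 28 calendar days to April 13, 2024 gives May 11, 2024, which is the last day of the proof-of-loss period.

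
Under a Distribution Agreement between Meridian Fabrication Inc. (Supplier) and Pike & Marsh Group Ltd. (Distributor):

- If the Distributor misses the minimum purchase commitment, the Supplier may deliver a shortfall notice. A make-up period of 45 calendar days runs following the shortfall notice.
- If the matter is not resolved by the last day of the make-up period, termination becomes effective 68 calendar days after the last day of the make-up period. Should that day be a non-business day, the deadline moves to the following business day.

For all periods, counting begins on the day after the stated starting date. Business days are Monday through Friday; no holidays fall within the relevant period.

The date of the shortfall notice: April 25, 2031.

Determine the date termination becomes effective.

August 18, 2031

Adding 45 calendar days to April 25, 2031 gives June 9, 2031, which is the last day of the make-up period.
Adding 68 calendar days to June 9, 2031 gives August 16, 2031, which is the date termination becomes effective. That falls on a Saturday, so it rolls to the next business day, Monday, August 18, 2031.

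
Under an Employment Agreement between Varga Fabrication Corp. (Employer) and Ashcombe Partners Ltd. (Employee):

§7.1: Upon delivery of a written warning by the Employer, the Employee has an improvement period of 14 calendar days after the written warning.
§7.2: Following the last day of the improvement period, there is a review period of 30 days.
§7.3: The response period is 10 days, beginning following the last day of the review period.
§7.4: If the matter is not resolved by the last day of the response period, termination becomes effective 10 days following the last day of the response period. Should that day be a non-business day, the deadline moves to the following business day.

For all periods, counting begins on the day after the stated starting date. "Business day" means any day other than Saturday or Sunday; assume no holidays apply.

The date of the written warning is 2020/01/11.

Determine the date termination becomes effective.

2020/03/16

The last day of the improvement period: 14 calendar days after 2020/01/11 is 2020/01/25.
The last day of the review period: 30 calendar days after 2020/01/25 is 2020/02/24.
The last day of the response period: 10 calendar days after 2020/02/24 is 2020/03/05.
The date termination becomes effective: 10 calendar days after 2020/03/05 is 2020/03/15. That falls on a Sunday, so it rolls to the next business day, Monday, 2020/03/16.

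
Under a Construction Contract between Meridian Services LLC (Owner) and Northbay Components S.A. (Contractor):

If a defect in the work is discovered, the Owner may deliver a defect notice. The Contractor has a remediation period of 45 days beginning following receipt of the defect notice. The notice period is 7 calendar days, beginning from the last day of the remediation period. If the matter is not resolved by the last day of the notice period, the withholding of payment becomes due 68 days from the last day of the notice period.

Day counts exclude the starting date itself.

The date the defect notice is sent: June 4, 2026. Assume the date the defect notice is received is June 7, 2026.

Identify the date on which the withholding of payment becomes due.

The last day of the remediation period: June 7, 2026 + 45 days = July 22, 2026.
Adding 7 calendar days to July 22, 2026 gives July 29, 2026, which is the last day of the notice period.
Adding 68 calendar days to July 29, 2026 gives October 5, 2026, which is the date on which the withholding of payment becomes due.

October 5, 2026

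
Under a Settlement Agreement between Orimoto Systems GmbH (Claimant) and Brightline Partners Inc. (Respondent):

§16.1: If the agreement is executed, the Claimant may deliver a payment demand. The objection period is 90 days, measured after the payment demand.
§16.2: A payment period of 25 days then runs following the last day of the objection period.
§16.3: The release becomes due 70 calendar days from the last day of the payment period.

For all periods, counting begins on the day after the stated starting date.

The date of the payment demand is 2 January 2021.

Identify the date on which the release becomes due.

6 July 2021

The last day of the objection period: 2 January 2021 + 90 days = 2 April 2021.
Adding 25 calendar days to 2 April 2021 gives 27 April 2021, which is the last day of the payment period.
Adding 70 calendar days to 27 April 2021 gives 6 July 2021, which is the date on which the release becomes due.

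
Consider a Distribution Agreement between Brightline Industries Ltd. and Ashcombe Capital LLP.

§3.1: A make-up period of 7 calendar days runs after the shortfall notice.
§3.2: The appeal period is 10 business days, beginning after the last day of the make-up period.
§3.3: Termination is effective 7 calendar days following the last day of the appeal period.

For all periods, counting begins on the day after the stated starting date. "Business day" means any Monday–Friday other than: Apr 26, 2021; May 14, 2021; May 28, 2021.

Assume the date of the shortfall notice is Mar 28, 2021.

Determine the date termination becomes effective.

Apr 23, 2021

The last day of the make-up period: Mar 28, 2021 + 7 days = Apr 4, 2021.
From Sunday, Apr 4, 2021, 10 business days (Apr 5, Apr 6, Apr 7, Apr 8, Apr 9, Apr 12, Apr 13, Apr 14, Apr 15, Apr 16, skipping weekends) brings us to Friday, Apr 16, 2021, which is the last day of the appeal period.
The date termination becomes effective: 7 calendar days after Apr 16, 2021 is Apr 23, 2021.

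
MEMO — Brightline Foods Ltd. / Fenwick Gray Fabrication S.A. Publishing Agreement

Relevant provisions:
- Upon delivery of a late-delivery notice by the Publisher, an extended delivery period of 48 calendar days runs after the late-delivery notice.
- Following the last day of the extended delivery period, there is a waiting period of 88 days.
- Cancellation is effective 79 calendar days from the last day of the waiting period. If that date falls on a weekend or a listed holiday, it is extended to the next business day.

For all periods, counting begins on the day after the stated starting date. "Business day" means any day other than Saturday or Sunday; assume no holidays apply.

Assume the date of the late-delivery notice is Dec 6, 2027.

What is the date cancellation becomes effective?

The last day of the extended delivery period: 48 calendar days after Dec 6, 2027 is Jan 23, 2028.
The last day of the waiting period: Jan 23, 2028 + 88 days = Apr 20, 2028.
The date cancellation becomes effective: 79 calendar days after Apr 20, 2028 is Jul 8, 2028. That falls on a Saturday, so it rolls to the next business day, Monday, Jul 10, 2028.

Jul 10, 2028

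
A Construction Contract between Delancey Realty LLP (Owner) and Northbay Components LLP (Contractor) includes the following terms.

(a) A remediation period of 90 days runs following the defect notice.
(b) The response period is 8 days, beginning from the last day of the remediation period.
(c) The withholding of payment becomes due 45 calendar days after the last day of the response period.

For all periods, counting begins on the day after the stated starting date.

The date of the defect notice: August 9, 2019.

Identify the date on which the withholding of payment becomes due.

December 30, 2019

The last day of the remediation period: 90 calendar days after August 9, 2019 is November 7, 2019.
Adding 8 calendar days to November 7, 2019 gives November 15, 2019, which is the last day of the response period.
The date on which the withholding of payment becomes due: 45 calendar days after November 15, 2019 is December 30, 2019.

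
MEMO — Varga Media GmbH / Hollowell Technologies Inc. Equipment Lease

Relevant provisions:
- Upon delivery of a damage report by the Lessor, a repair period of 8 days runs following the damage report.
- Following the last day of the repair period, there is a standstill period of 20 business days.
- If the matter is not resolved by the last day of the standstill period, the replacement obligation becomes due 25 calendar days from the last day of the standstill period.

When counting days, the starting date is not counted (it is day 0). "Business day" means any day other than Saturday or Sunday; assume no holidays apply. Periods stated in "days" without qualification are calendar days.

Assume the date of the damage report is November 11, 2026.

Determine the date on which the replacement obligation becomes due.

January 11, 2027

Adding 8 calendar days to November 11, 2026 gives November 19, 2026, which is the last day of the repair period.
The last day of the standstill period: counting 20 business days from Thursday, November 19, 2026 (Nov 20, Nov 23, Nov 24, Nov 25, …, Dec 15, Dec 16, Dec 17, skipping weekends) reaches Thursday, December 17, 2026.
The date on which the replacement obligation becomes due: December 17, 2026 + 25 days = January 11, 2027.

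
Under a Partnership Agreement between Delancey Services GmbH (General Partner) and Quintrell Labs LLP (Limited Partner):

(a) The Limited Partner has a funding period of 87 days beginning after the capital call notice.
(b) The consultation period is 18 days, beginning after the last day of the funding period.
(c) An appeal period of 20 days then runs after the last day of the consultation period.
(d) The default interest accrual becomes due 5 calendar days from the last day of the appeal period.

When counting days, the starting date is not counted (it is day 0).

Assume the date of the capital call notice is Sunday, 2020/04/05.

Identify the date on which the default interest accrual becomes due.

The last day of the funding period: 87 calendar days after 2020/04/05 is 2020/07/01.
The last day of the consultation period: 2020/07/01 + 18 days = 2020/07/19.
The last day of the appeal period: 2020/07/19 + 20 days = 2020/08/08.
The date on which the default interest accrual becomes due: 2020/08/08 + 5 days = 2020/08/13.

2020/08/13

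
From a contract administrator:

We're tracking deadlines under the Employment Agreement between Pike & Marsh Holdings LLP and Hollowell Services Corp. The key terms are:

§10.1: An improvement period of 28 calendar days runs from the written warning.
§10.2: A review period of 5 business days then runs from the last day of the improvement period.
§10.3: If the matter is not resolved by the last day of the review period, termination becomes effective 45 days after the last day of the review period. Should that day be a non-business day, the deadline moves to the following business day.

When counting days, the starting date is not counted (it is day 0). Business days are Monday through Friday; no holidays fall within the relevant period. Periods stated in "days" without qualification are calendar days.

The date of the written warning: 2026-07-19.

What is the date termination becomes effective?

2026-10-05

The last day of the improvement period: 28 calendar days after 2026-07-19 is 2026-08-16.
The last day of the review period: counting 5 business days from Sunday, 2026-08-16 (Aug 17, Aug 18, Aug 19, Aug 20, Aug 21, skipping weekends) reaches Friday, 2026-08-21.
Adding 45 calendar days to 2026-08-21 gives 2026-10-05, which is the date termination becomes effective. 2026-10-05 is a Monday, so no roll-forward applies.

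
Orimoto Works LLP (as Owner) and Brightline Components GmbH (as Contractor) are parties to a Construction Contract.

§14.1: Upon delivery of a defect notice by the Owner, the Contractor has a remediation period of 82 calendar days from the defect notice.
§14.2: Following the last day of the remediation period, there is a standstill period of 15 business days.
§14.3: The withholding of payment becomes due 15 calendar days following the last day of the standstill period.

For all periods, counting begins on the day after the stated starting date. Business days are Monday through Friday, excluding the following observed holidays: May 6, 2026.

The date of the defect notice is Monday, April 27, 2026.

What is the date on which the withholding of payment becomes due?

Adding 82 calendar days to April 27, 2026 gives July 18, 2026, which is the last day of the remediation period.
The last day of the standstill period: counting 15 business days from Saturday, July 18, 2026 (Jul 20, Jul 21, Jul 22, Jul 23, …, Aug 5, Aug 6, Aug 7, skipping weekends) reaches Friday, August 7, 2026.
Adding 15 calendar days to August 7, 2026 gives August 22, 2026, which is the date on which the withholding of payment becomes due.

August 22, 2026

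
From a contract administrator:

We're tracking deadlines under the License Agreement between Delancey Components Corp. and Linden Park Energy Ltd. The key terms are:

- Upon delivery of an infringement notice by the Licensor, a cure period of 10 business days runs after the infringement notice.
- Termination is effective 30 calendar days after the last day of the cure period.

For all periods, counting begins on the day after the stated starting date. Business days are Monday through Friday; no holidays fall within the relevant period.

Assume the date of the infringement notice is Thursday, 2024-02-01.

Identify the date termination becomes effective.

From Thursday, 2024-02-01, 10 business days (Feb 2, Feb 5, Feb 6, Feb 7, Feb 8, Feb 9, Feb 12, Feb 13, Feb 14, Feb 15, skipping weekends) brings us to Thursday, 2024-02-15, which is the last day of the cure period.
Adding 30 calendar days to 2024-02-15 gives 2024-03-16, which is the date termination becomes effective.

2024-03-16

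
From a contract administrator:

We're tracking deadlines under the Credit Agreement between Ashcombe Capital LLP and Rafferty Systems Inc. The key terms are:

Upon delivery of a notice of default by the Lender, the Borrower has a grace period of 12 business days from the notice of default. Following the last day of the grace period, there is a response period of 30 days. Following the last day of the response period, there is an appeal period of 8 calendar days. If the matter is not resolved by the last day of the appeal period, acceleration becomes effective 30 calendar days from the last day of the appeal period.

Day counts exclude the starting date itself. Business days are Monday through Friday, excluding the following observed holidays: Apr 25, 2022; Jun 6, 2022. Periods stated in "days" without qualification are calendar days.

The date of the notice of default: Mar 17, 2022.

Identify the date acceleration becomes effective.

The last day of the grace period: counting 12 business days from Thursday, Mar 17, 2022 (Mar 18, Mar 21, Mar 22, Mar 23, …, Mar 31, Apr 1, Apr 4, skipping weekends) reaches Monday, Apr 4, 2022.
The last day of the response period: Apr 4, 2022 + 30 days = May 4, 2022.
The last day of the appeal period: May 4, 2022 + 8 days = May 12, 2022.
The date acceleration becomes effective: 30 calendar days after May 12, 2022 is Jun 11, 2022.

Jun 11, 2022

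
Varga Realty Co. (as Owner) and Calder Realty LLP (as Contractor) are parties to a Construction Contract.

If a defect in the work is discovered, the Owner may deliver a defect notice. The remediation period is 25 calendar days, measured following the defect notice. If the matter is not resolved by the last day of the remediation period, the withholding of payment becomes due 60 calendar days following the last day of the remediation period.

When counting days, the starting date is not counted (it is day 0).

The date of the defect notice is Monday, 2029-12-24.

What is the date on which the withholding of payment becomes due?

2030-03-19

The last day of the remediation period: 25 calendar days after 2029-12-24 is 2030-01-18.
The date on which the withholding of payment becomes due: 2030-01-18 + 60 days = 2030-03-19.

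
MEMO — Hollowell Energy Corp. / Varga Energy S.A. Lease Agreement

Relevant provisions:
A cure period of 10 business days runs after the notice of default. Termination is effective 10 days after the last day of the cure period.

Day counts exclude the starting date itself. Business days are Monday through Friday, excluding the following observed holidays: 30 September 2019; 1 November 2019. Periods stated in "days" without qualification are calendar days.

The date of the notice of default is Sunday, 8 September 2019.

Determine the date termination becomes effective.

30 September 2019

The last day of the cure period: 10 business days after Sunday, 8 September 2019, skipping weekends — Sep 9, Sep 10, Sep 11, Sep 12, Sep 13, Sep 16, Sep 17, Sep 18, Sep 19, Sep 20 — lands on Friday, 20 September 2019.
The date termination becomes effective: 20 September 2019 + 10 days = 30 September 2019.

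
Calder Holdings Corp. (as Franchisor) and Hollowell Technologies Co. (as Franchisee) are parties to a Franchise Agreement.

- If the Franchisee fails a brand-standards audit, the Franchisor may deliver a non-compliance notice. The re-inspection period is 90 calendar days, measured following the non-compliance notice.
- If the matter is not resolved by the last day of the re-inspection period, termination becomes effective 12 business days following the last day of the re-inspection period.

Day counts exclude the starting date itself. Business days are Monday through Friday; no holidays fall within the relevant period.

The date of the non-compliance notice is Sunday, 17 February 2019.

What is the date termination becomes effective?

4 June 2019

The last day of the re-inspection period: 90 calendar days after 17 February 2019 is 18 May 2019.
The date termination becomes effective: 12 business days after Saturday, 18 May 2019, skipping weekends — May 20, May 21, May 22, May 23, …, May 31, Jun 3, Jun 4 — lands on Tuesday, 4 June 2019.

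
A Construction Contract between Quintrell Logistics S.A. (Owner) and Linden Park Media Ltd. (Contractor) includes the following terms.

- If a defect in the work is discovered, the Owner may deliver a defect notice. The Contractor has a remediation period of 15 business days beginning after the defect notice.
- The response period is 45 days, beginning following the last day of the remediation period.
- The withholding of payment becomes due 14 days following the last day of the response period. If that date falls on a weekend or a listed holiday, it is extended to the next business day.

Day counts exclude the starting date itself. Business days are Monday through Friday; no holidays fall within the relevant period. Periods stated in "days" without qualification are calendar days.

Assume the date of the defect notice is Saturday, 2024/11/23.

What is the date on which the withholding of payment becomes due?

2025/02/10

The last day of the remediation period: counting 15 business days from Saturday, 2024/11/23 (Nov 25, Nov 26, Nov 27, Nov 28, …, Dec 11, Dec 12, Dec 13, skipping weekends) reaches Friday, 2024/12/13.
The last day of the response period: 45 calendar days after 2024/12/13 is 2025/01/27.
Adding 14 calendar days to 2025/01/27 gives 2025/02/10, which is the date on which the withholding of payment becomes due. 2025/02/10 is a Monday, so no roll-forward applies.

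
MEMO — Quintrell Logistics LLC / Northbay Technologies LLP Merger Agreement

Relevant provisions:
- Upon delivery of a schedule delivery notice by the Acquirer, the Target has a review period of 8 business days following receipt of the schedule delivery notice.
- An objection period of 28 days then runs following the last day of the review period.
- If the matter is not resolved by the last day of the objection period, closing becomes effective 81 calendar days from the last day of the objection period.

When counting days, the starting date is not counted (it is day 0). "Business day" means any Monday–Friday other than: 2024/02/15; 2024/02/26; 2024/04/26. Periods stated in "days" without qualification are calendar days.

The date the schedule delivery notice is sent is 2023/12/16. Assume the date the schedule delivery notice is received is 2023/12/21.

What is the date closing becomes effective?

2024/04/20

From Thursday, 2023/12/21, 8 business days (Dec 22, Dec 25, Dec 26, Dec 27, Dec 28, Dec 29, Jan 1, Jan 2, skipping weekends) brings us to Tuesday, 2024/01/02, which is the last day of the review period.
Adding 28 calendar days to 2024/01/02 gives 2024/01/30, which is the last day of the objection period.
The date closing becomes effective: 81 calendar days after 2024/01/30 is 2024/04/20.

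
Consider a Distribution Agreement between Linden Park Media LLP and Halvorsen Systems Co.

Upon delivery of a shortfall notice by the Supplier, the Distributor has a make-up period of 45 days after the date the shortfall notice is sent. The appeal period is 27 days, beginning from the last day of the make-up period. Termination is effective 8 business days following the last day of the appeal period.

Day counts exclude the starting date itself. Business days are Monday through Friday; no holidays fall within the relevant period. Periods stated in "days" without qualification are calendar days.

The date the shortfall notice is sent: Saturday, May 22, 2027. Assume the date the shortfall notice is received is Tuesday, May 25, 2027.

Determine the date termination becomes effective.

The last day of the make-up period: May 22, 2027 + 45 days = Jul 6, 2027.
Adding 27 calendar days to Jul 6, 2027 gives Aug 2, 2027, which is the last day of the appeal period.
From Monday, Aug 2, 2027, 8 business days (Aug 3, Aug 4, Aug 5, Aug 6, Aug 9, Aug 10, Aug 11, Aug 12, skipping weekends) brings us to Thursday, Aug 12, 2027, which is the date termination becomes effective.

Aug 12, 2027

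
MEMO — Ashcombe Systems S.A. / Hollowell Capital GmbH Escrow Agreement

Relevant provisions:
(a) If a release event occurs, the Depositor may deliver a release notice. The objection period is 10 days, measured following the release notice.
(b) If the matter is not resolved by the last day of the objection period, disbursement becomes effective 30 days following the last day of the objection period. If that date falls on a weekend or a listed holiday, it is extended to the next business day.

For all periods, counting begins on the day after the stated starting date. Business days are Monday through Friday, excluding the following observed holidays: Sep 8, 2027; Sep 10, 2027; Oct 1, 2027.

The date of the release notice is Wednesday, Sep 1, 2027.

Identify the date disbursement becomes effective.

Oct 11, 2027

Adding 10 calendar days to Sep 1, 2027 gives Sep 11, 2027, which is the last day of the objection period.
The date disbursement becomes effective: Sep 11, 2027 + 30 days = Oct 11, 2027. Oct 11, 2027 is a Monday and is not a listed holiday, so no roll-forward applies.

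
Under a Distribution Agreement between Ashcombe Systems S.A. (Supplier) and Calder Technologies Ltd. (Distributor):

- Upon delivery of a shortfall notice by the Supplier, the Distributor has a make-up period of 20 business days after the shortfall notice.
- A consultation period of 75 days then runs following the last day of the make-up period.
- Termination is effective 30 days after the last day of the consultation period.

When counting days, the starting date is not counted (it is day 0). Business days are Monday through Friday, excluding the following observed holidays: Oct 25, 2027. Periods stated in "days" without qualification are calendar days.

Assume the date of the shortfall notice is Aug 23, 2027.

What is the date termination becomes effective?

Jan 3, 2028

The last day of the make-up period: counting 20 business days from Monday, Aug 23, 2027 (Aug 24, Aug 25, Aug 26, Aug 27, …, Sep 16, Sep 17, Sep 20, skipping weekends) reaches Monday, Sep 20, 2027.
The last day of the consultation period: 75 calendar days after Sep 20, 2027 is Dec 4, 2027.
The date termination becomes effective: Dec 4, 2027 + 30 days = Jan 3, 2028.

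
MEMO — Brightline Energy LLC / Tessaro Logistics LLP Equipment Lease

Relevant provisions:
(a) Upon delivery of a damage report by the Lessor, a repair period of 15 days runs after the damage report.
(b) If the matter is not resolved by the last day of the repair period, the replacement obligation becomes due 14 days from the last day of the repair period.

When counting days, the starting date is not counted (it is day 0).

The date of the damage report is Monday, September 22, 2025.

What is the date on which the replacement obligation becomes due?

October 21, 2025

The last day of the repair period: September 22, 2025 + 15 days = October 7, 2025.
The date on which the replacement obligation becomes due: October 7, 2025 + 14 days = October 21, 2025.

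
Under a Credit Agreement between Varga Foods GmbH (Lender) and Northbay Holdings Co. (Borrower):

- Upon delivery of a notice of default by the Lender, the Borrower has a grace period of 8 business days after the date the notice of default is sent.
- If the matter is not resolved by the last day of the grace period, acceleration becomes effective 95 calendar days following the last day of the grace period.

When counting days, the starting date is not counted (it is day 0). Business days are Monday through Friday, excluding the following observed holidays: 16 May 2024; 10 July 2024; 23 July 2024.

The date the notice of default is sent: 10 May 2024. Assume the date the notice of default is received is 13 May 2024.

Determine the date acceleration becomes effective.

26 August 2024

The last day of the grace period: 8 business days after Friday, 10 May 2024, skipping weekends and the listed holiday on May 16 — May 13, May 14, May 15, May 17, May 20, May 21, May 22, May 23 — lands on Thursday, 23 May 2024.
Adding 95 calendar days to 23 May 2024 gives 26 August 2024, which is the date acceleration becomes effective.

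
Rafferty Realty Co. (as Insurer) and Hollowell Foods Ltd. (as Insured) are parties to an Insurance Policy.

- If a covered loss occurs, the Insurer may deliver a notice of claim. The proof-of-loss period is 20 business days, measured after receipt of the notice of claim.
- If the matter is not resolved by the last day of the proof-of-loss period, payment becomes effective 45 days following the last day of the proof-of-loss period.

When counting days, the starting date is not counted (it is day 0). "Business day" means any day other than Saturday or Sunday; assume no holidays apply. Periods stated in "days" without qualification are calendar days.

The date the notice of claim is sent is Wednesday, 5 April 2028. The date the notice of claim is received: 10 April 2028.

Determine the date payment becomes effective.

22 June 2028

The last day of the proof-of-loss period: counting 20 business days from Monday, 10 April 2028 (Apr 11, Apr 12, Apr 13, Apr 14, …, May 4, May 5, May 8, skipping weekends) reaches Monday, 8 May 2028.
The date payment becomes effective: 45 calendar days after 8 May 2028 is 22 June 2028.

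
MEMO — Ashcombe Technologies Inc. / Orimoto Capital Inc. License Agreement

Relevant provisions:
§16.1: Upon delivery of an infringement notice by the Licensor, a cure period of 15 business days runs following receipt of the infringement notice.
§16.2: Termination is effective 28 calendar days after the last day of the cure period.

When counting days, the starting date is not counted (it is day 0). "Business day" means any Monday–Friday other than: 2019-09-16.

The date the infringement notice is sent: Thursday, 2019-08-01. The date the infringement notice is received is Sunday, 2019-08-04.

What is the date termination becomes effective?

From Sunday, 2019-08-04, 15 business days (Aug 5, Aug 6, Aug 7, Aug 8, …, Aug 21, Aug 22, Aug 23, skipping weekends) brings us to Friday, 2019-08-23, which is the last day of the cure period.
The date termination becomes effective: 2019-08-23 + 28 days = 2019-09-20.

2019-09-20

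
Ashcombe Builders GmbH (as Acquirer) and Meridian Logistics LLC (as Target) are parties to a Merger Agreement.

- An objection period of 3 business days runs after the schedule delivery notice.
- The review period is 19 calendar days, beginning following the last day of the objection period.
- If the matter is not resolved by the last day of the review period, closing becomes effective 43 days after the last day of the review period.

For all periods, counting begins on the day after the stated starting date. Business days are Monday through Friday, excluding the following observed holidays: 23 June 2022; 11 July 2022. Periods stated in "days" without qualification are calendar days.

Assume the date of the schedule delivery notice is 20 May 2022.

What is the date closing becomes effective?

The last day of the objection period: counting 3 business days from Friday, 20 May 2022 (May 23, May 24, May 25, skipping weekends) reaches Wednesday, 25 May 2022.
The last day of the review period: 25 May 2022 + 19 days = 13 June 2022.
Adding 43 calendar days to 13 June 2022 gives 26 July 2022, which is the date closing becomes effective.

26 July 2022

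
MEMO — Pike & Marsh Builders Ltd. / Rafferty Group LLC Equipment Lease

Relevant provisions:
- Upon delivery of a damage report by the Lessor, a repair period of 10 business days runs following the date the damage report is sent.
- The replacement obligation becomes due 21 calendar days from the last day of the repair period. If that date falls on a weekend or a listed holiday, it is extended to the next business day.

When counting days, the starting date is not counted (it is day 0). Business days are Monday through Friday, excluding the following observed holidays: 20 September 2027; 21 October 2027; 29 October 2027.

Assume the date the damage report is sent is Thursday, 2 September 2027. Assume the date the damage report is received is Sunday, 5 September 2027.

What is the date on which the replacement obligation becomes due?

7 October 2027

From Thursday, 2 September 2027, 10 business days (Sep 3, Sep 6, Sep 7, Sep 8, Sep 9, Sep 10, Sep 13, Sep 14, Sep 15, Sep 16, skipping weekends) brings us to Thursday, 16 September 2027, which is the last day of the repair period.
The date on which the replacement obligation becomes due: 21 calendar days after 16 September 2027 is 7 October 2027. 7 October 2027 is a Thursday and is not a listed holiday, so no roll-forward applies.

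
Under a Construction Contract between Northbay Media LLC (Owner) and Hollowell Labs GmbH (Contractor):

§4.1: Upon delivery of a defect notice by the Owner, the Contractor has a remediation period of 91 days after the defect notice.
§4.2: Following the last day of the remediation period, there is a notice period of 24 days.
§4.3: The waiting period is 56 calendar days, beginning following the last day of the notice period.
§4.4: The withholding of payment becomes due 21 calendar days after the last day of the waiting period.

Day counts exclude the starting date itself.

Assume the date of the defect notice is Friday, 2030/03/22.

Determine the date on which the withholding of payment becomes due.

Adding 91 calendar days to 2030/03/22 gives 2030/06/21, which is the last day of the remediation period.
The last day of the notice period: 24 calendar days after 2030/06/21 is 2030/07/15.
Adding 56 calendar days to 2030/07/15 gives 2030/09/09, which is the last day of the waiting period.
The date on which the withholding of payment becomes due: 21 calendar days after 2030/09/09 is 2030/09/30.

2030/09/30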